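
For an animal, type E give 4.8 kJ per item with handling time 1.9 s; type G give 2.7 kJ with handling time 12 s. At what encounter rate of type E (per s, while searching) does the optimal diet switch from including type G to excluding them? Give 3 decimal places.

The zero-one rule: include type G iff E₂/h₂ > λE₁/(1+λh₁). Equality gives the switch point.
λE₁h₂ = E₂ + λE₂h₁ ⇒ λ = E₂/(E₁h₂ − E₂h₁) = 2.7/(57.6 − 5.13) = 0.05146 per s.

0.051 per s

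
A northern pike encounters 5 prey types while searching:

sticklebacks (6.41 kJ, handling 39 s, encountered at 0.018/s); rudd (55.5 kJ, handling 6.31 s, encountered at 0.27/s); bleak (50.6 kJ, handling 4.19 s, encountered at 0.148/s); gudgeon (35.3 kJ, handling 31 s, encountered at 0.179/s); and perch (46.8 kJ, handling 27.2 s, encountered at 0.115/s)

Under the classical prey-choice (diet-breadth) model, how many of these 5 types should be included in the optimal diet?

E/h in descending order: bleak 12.1, rudd 8.8, perch 1.72, gudgeon 1.14, sticklebacks 0.164 kJ/s. The optimal diet is the largest prefix of this list for which every included type satisfies E_i/h_i > R on the types above it.
Rate on top 1: 4.622. rudd: 8.8 > 4.622 → include.
Rate on top 2: 6.761. perch: 1.72 < 6.761 → exclude; stop.
Optimal diet: bleak, rudd — 2 of 5 types.

2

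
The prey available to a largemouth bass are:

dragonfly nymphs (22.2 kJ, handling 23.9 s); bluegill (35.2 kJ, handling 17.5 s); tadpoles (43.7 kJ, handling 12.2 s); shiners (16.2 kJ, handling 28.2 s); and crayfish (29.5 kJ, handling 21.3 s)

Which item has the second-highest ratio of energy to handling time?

Profitability E/h (kJ/s): dragonfly nymphs = 22.2/23.9 = 0.929, bluegill = 35.2/17.5 = 2.01, tadpoles = 43.7/12.2 = 3.58, shiners = 16.2/28.2 = 0.574, crayfish = 29.5/21.3 = 1.38.
Ranked: tadpoles > bluegill > crayfish > dragonfly nymphs > shiners.

bluegill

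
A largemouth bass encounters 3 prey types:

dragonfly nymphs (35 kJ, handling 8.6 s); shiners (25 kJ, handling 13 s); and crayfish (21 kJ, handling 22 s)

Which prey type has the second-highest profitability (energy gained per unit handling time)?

shiners

In descending order of E/h:
dragonfly nymphs: 35/8.6 = 4.07 kJ/s
shiners: 25/13 = 1.92 kJ/s
crayfish: 21/22 = 0.955 kJ/s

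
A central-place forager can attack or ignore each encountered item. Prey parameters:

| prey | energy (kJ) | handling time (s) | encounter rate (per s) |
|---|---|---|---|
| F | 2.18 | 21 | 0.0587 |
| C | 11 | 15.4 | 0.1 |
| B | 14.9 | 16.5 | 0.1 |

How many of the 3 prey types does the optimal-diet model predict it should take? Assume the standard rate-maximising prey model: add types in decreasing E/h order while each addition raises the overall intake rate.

E/h in descending order: B 0.903, C 0.714, F 0.104 kJ/s. The optimal diet is the largest prefix of this list for which every included type satisfies E_i/h_i > R on the types above it.
Rate on top 1: 0.5623. C: 0.714 > 0.5623 → include.
Rate on top 2: 0.6181. F: 0.104 < 0.6181 → exclude; stop.
Optimal diet: B, C — 2 of 3 types.

2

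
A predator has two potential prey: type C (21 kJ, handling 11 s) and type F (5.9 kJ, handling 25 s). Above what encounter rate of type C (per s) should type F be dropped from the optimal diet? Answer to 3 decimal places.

0.013 per s

Drop type F once their profitability E₂/h₂ falls below the rate achievable on type C alone: E₂/h₂ = λE₁/(1 + λh₁).
Solve for λ: λE₁h₂ = E₂(1 + λh₁) → λ(E₁h₂ − E₂h₁) = E₂ → λ = E₂/(E₁h₂ − E₂h₁).
λ = 5.9/(21×25 − 5.9×11) = 5.9/460.1 = 0.01282 per s.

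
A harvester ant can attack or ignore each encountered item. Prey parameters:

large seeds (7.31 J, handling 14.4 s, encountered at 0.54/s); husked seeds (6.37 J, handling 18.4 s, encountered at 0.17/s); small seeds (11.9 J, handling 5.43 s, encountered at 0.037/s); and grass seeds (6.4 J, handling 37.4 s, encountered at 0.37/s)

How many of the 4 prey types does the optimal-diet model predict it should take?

2

Rank by E/h (J/s): small seeds 2.19, large seeds 0.508, husked seeds 0.346, grass seeds 0.171. Include each in turn until the next type's E/h falls below the running intake rate.
Rate on top 1: 0.3666. large seeds: 0.508 > 0.3666 → include.
Rate on top 2: 0.4888. husked seeds: 0.346 < 0.4888 → exclude; stop.
Optimal diet: small seeds, large seeds — 2 of 4 types.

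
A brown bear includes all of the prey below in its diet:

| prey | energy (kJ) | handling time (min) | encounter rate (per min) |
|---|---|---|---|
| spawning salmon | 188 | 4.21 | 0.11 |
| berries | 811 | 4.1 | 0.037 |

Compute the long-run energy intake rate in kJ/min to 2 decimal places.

31.39 kJ/min

Energy encountered per unit search time: 0.11×188 + 0.037×811 = 50.69 kJ/min.
Handling time per unit search time: 0.11×4.21 + 0.037×4.1 = 0.6148.
Rate = 50.69/(1 + 0.6148) = 31.39 kJ/min.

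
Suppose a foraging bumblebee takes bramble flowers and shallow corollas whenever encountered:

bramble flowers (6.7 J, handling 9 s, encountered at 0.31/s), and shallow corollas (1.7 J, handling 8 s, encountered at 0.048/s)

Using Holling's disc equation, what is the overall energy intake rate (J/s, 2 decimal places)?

R = (0.31×6.7 + 0.048×1.7) / (1 + 0.31×9 + 0.048×8) = 2.159/4.174 = 0.5172 J/s.

0.52 J/s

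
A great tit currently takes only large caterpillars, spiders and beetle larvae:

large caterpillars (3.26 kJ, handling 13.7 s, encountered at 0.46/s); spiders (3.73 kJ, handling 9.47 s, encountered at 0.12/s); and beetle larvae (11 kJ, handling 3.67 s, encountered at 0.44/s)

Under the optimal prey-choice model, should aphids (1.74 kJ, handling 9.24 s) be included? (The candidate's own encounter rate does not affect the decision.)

No

On large caterpillars, spiders and beetle larvae alone, R = ΣλE/(1+Σλh) = 6.787/10.05 = 0.6751 kJ/s.
aphids: E/h = 1.74/9.24 = 0.1883 kJ/s.
Since 0.1883 < R, time spent handling aphids is better spent searching.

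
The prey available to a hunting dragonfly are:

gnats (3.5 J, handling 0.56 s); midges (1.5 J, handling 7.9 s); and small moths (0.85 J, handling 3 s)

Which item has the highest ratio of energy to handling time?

Profitability E/h (J/s): gnats = 3.5/0.56 = 6.25, midges = 1.5/7.9 = 0.19, small moths = 0.85/3 = 0.283.
Ranked: gnats > small moths > midges.

gnats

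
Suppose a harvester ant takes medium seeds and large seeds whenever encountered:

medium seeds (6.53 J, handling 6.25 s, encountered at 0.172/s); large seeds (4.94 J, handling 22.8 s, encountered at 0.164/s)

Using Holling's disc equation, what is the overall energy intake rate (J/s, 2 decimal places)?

0.33 J/s

R = Σλ_iE_i / (1 + Σλ_ih_i)
Numerator: 0.172×6.53 + 0.164×4.94 = 1.933
Denominator: 1 + 0.172×6.25 + 0.164×22.8 = 5.814
R = 1.933/5.814 = 0.3325 J/s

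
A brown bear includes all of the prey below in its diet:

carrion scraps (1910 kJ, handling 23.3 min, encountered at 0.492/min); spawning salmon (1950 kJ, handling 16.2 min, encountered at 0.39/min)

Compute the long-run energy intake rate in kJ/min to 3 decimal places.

90.526 kJ/min

R = (0.492×1910 + 0.39×1950) / (1 + 0.492×23.3 + 0.39×16.2) = 1700/18.78 = 90.53 kJ/min.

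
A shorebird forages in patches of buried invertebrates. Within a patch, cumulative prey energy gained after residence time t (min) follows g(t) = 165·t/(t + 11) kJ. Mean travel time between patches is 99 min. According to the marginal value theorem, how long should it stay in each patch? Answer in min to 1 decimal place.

By the marginal value theorem, leave when the instantaneous gain rate g'(t) equals the habitat-wide average g(t)/(T + t).
g'(t) = 165·11/(t + 11)². Setting 165·11/(t+11)² = 165t/[(t+11)(99+t)] gives 11(99+t) = t(t+11), so t² = 11×99 = 1089.
t* = √1089 = 33 min.

33.0 min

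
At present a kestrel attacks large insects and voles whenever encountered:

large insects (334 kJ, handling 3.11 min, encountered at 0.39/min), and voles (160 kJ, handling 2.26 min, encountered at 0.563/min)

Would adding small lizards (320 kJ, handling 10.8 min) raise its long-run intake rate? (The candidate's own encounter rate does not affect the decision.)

Intake rate on the current diet: R = (0.39×334 + 0.563×160) / (1 + 0.39×3.11 + 0.563×2.26) = 220.3/3.485 = 63.22 kJ/min.
small lizards: E/h = 320/10.8 = 29.63 kJ/min.
Since 29.63 < R, time spent handling small lizards is better spent searching.

No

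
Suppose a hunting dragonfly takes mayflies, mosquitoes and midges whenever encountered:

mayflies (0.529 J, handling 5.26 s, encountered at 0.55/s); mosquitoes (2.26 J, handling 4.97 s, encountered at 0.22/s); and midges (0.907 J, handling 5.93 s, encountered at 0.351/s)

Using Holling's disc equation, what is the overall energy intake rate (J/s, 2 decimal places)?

Energy encountered per unit search time: 0.55×0.529 + 0.22×2.26 + 0.351×0.907 = 1.107 J/s.
Handling time per unit search time: 0.55×5.26 + 0.22×4.97 + 0.351×5.93 = 6.068.
Rate = 1.107/(1 + 6.068) = 0.1566 J/s.

0.16 J/s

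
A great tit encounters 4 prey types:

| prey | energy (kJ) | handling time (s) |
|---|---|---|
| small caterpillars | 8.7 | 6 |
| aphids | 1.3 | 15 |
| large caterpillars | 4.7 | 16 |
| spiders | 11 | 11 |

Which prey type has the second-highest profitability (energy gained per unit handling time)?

spiders

In descending order of E/h:
small caterpillars: 8.7/6 = 1.45 kJ/s
spiders: 11/11 = 1 kJ/s
large caterpillars: 4.7/16 = 0.294 kJ/s
aphids: 1.3/15 = 0.0867 kJ/s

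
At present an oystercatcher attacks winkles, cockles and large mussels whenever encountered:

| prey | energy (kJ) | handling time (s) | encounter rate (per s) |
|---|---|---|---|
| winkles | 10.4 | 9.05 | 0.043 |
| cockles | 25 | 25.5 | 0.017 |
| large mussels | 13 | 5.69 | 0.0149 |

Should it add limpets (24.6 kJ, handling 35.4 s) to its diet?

Yes

On winkles, cockles and large mussels alone, R = ΣλE/(1+Σλh) = 1.066/1.907 = 0.5588 kJ/s.
Profitability of limpets: 24.6/35.4 = 0.6949 kJ/s.
Since 0.6949 > R, including limpets increases the long-run rate.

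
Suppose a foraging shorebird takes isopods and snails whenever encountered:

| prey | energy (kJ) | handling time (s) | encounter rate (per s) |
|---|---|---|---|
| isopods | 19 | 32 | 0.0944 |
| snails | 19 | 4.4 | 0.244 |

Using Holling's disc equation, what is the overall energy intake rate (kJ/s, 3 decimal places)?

R = Σλ_iE_i / (1 + Σλ_ih_i)
Numerator: 0.0944×19 + 0.244×19 = 6.43
Denominator: 1 + 0.0944×32 + 0.244×4.4 = 5.094
R = 6.43/5.094 = 1.262 kJ/s

1.262 kJ/s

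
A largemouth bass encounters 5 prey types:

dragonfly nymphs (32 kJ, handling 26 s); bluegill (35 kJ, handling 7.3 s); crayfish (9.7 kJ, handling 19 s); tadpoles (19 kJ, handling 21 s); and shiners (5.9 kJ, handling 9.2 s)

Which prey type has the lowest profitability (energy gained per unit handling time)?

crayfish

In descending order of E/h:
bluegill: 35/7.3 = 4.79 kJ/s
dragonfly nymphs: 32/26 = 1.23 kJ/s
tadpoles: 19/21 = 0.905 kJ/s
shiners: 5.9/9.2 = 0.641 kJ/s
crayfish: 9.7/19 = 0.511 kJ/s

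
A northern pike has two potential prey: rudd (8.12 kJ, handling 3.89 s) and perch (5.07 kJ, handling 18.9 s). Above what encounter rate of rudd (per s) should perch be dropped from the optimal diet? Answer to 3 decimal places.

0.038 per s

At the threshold, the rate on rudd alone equals the profitability of perch: λ·8.12/(1 + λ·3.89) = 5.07/18.9 = 0.2683.
Rearranging, λ(8.12 − 0.2683×3.89) = 0.2683, so λ = 0.2683/7.076 = 0.03791 per s.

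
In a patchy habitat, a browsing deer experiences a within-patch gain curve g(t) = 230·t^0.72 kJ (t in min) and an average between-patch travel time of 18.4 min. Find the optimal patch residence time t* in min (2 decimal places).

47.31 min

Optimal t* satisfies g'(t*) = g(t*)/(T + t*).
g'(t) = 0.72·230·t^-0.28. Setting 0.72·230·t^-0.28 = 230·t^0.72/(18.4+t) gives 0.72(18.4+t) = t, so 0.28·t = 0.72×18.4.
t* = 0.72×18.4/0.28 = 47.31 min.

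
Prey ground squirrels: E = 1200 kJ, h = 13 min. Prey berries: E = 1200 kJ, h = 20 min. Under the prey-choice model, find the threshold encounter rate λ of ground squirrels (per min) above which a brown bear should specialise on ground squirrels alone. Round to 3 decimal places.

0.143 per min

At the threshold, the rate on ground squirrels alone equals the profitability of berries: λ·1200/(1 + λ·13) = 1200/20 = 60.
Rearranging, λ(1200 − 60×13) = 60, so λ = 60/420 = 0.1429 per min.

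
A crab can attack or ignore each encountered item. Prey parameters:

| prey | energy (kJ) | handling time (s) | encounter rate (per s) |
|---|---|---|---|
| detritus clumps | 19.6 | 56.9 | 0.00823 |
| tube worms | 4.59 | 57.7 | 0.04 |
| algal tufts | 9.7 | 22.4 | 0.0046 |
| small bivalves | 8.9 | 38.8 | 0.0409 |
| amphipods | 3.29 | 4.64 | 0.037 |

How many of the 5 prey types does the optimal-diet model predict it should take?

Profitabilities (E/h, kJ/s): amphipods 0.709, algal tufts 0.433, detritus clumps 0.344, small bivalves 0.229, tube worms 0.0795. Add prey in this order while the next type's profitability exceeds the intake rate on those already taken.
Rate on top 1: 0.1039. algal tufts: 0.433 > 0.1039 → include.
Rate on top 2: 0.1305. detritus clumps: 0.344 > 0.1305 → include.
Rate on top 3: 0.188. small bivalves: 0.229 > 0.188 → include.
Rate on top 4: 0.2077. tube worms: 0.0795 < 0.2077 → exclude; stop.
Optimal diet: amphipods, algal tufts, detritus clumps, small bivalves — 4 of 5 types.

4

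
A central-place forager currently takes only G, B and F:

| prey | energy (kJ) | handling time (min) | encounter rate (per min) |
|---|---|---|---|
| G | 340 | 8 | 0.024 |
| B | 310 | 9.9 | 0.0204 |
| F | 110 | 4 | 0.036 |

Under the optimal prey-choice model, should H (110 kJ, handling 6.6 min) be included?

Yes

On G, B and F alone, R = ΣλE/(1+Σλh) = 18.44/1.538 = 11.99 kJ/min.
H: E/h = 110/6.6 = 16.67 kJ/min.
Since 16.67 > R, including H increases the long-run rate.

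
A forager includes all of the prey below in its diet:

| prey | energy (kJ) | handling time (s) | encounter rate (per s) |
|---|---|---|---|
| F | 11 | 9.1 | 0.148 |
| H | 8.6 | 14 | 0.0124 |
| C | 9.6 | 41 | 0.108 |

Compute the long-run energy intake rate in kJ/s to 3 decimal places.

R = (0.148×11 + 0.0124×8.6 + 0.108×9.6) / (1 + 0.148×9.1 + 0.0124×14 + 0.108×41) = 2.771/6.948 = 0.3989 kJ/s.

0.399 kJ/s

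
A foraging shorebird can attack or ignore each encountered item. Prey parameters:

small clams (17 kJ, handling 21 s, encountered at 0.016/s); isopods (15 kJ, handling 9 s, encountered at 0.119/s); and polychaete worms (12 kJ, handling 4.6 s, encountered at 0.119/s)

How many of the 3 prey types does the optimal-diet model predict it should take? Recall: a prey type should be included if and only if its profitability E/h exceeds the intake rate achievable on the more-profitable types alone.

2

E/h in descending order: polychaete worms 2.61, isopods 1.67, small clams 0.81 kJ/s. The optimal diet is the largest prefix of this list for which every included type satisfies E_i/h_i > R on the types above it.
Rate on top 1: 0.9228. isopods: 1.67 > 0.9228 → include.
Rate on top 2: 1.227. small clams: 0.81 < 1.227 → exclude; stop.
Optimal diet: polychaete worms, isopods — 2 of 3 types.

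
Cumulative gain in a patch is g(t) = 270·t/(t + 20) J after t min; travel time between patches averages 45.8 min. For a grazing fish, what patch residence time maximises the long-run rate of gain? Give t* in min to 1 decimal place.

By the marginal value theorem, leave when the instantaneous gain rate g'(t) equals the habitat-wide average g(t)/(T + t).
g'(t) = 270·20/(t + 20)². Setting 270·20/(t+20)² = 270t/[(t+20)(45.8+t)] gives 20(45.8+t) = t(t+20), so t² = 20×45.8 = 916.
t* = √916 = 30.27 min.

30.3 min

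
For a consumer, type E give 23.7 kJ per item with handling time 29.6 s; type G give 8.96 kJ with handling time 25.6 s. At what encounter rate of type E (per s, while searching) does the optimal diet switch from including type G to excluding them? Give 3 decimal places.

0.026 per s

At the threshold, the rate on type E alone equals the profitability of type G: λ·23.7/(1 + λ·29.6) = 8.96/25.6 = 0.35.
Rearranging, λ(23.7 − 0.35×29.6) = 0.35, so λ = 0.35/13.34 = 0.02624 per s.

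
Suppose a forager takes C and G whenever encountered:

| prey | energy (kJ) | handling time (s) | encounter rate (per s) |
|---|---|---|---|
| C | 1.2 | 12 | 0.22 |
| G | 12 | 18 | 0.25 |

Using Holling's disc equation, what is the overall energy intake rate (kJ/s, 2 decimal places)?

0.40 kJ/s

R = Σλ_iE_i / (1 + Σλ_ih_i)
Numerator: 0.22×1.2 + 0.25×12 = 3.264
Denominator: 1 + 0.22×12 + 0.25×18 = 8.14
R = 3.264/8.14 = 0.401 kJ/s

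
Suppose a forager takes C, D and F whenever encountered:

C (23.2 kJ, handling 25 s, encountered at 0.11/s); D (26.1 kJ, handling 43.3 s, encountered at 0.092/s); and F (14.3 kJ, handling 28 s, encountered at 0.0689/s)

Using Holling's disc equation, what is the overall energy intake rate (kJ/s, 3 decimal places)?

0.615 kJ/s

R = Σλ_iE_i / (1 + Σλ_ih_i)
Numerator: 0.11×23.2 + 0.092×26.1 + 0.0689×14.3 = 5.938
Denominator: 1 + 0.11×25 + 0.092×43.3 + 0.0689×28 = 9.663
R = 5.938/9.663 = 0.6146 kJ/s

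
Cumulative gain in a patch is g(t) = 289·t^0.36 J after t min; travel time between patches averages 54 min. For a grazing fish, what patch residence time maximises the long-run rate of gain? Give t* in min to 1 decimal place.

Maximise g(t)/(T+t): set derivative to zero → g'(t)(T+t) = g(t).
g'(t) = 0.36·289·t^-0.64. Setting 0.36·289·t^-0.64 = 289·t^0.36/(54+t) gives 0.36(54+t) = t, so 0.64·t = 0.36×54.
t* = 0.36×54/0.64 = 30.37 min.

30.4 min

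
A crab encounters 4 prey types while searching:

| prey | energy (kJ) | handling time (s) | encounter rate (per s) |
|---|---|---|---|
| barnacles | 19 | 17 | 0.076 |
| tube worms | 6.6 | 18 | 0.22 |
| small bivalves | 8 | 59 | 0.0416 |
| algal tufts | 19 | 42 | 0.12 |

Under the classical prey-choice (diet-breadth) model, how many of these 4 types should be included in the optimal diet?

Profitabilities (E/h, kJ/s): barnacles 1.12, algal tufts 0.452, tube worms 0.367, small bivalves 0.136. Add prey in this order while the next type's profitability exceeds the intake rate on those already taken.
Rate on top 1: 0.63. algal tufts: 0.452 < 0.63 → exclude; stop.
Optimal diet: barnacles — 1 of 4 types.

1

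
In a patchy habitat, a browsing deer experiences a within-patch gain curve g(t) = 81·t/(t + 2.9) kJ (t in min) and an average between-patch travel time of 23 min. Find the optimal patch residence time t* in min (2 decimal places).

Maximise g(t)/(T+t): set derivative to zero → g'(t)(T+t) = g(t).
g'(t) = 81·2.9/(t + 2.9)². Setting 81·2.9/(t+2.9)² = 81t/[(t+2.9)(23+t)] gives 2.9(23+t) = t(t+2.9), so t² = 2.9×23 = 66.7.
t* = √66.7 = 8.167 min.

8.17 min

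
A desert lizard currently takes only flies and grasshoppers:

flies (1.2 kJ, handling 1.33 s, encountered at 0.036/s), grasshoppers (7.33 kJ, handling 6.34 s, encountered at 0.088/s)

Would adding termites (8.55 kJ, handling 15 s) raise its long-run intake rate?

Yes

Current rate: (0.036×1.2 + 0.088×7.33)/(1 + 0.036×1.33 + 0.088×6.34) = 0.4286 kJ/s.
Profitability of termites: 8.55/15 = 0.57 kJ/s.
Since 0.57 > R, including termites increases the long-run rate.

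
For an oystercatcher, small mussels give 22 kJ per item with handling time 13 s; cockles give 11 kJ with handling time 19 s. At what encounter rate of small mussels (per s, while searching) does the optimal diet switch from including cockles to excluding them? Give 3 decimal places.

The zero-one rule: include cockles iff E₂/h₂ > λE₁/(1+λh₁). Equality gives the switch point.
λE₁h₂ = E₂ + λE₂h₁ ⇒ λ = E₂/(E₁h₂ − E₂h₁) = 11/(418 − 143) = 0.04 per s.

0.040 per s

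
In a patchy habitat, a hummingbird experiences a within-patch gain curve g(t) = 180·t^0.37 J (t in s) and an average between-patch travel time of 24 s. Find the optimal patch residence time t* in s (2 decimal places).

Maximise g(t)/(T+t): set derivative to zero → g'(t)(T+t) = g(t).
g'(t) = 0.37·180·t^-0.63. Setting 0.37·180·t^-0.63 = 180·t^0.37/(24+t) gives 0.37(24+t) = t, so 0.63·t = 0.37×24.
t* = 0.37×24/0.63 = 14.1 s.

14.10 s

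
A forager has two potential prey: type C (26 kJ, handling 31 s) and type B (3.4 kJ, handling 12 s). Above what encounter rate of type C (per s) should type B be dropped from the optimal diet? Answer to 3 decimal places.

0.016 per s

Drop type B once their profitability E₂/h₂ falls below the rate achievable on type C alone: E₂/h₂ = λE₁/(1 + λh₁).
Solve for λ: λE₁h₂ = E₂(1 + λh₁) → λ(E₁h₂ − E₂h₁) = E₂ → λ = E₂/(E₁h₂ − E₂h₁).
λ = 3.4/(26×12 − 3.4×31) = 3.4/206.6 = 0.01646 per s.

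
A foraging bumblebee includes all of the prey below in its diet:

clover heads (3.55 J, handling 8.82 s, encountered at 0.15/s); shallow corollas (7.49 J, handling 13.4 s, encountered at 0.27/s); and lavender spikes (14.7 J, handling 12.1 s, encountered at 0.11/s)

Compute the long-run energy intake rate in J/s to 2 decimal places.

R = Σλ_iE_i / (1 + Σλ_ih_i)
Numerator: 0.15×3.55 + 0.27×7.49 + 0.11×14.7 = 4.172
Denominator: 1 + 0.15×8.82 + 0.27×13.4 + 0.11×12.1 = 7.272
R = 4.172/7.272 = 0.5737 J/s

0.57 J/s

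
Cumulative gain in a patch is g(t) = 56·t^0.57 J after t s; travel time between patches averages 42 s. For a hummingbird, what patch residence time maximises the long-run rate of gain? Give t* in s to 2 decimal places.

Maximise g(t)/(T+t): set derivative to zero → g'(t)(T+t) = g(t).
g'(t) = 0.57·56·t^-0.43. Setting 0.57·56·t^-0.43 = 56·t^0.57/(42+t) gives 0.57(42+t) = t, so 0.43·t = 0.57×42.
t* = 0.57×42/0.43 = 55.67 s.

55.67 s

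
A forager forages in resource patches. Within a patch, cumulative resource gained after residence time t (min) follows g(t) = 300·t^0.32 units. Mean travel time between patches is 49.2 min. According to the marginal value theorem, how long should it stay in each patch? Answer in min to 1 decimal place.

23.2 min

Optimal t* satisfies g'(t*) = g(t*)/(T + t*).
g'(t) = 0.32·300·t^-0.68. Setting 0.32·300·t^-0.68 = 300·t^0.32/(49.2+t) gives 0.32(49.2+t) = t, so 0.68·t = 0.32×49.2.
t* = 0.32×49.2/0.68 = 23.15 min.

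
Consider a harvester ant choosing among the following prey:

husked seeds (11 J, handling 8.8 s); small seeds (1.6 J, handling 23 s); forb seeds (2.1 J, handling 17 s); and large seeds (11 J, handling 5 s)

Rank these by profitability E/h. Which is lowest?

small seeds

Profitability E/h (J/s): husked seeds = 11/8.8 = 1.25, small seeds = 1.6/23 = 0.0696, forb seeds = 2.1/17 = 0.124, large seeds = 11/5 = 2.2.
Ranked: large seeds > husked seeds > forb seeds > small seeds.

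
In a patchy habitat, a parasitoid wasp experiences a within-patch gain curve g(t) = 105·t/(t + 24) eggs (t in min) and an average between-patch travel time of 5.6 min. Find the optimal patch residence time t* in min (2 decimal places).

By the marginal value theorem, leave when the instantaneous gain rate g'(t) equals the habitat-wide average g(t)/(T + t).
g'(t) = 105·24/(t + 24)². Setting 105·24/(t+24)² = 105t/[(t+24)(5.6+t)] gives 24(5.6+t) = t(t+24), so t² = 24×5.6 = 134.4.
t* = √134.4 = 11.59 min.

11.59 min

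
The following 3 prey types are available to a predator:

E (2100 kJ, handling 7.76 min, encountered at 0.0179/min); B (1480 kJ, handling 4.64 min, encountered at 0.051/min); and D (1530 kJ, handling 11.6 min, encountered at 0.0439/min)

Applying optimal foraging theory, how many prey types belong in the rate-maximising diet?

E/h in descending order: B 319, E 271, D 132 kJ/min. The optimal diet is the largest prefix of this list for which every included type satisfies E_i/h_i > R on the types above it.
Rate on top 1: 61.04. E: 271 > 61.04 → include.
Rate on top 2: 82.2. D: 132 > 82.2 → include.
Optimal diet: B, E, D — 3 of 3 types.

3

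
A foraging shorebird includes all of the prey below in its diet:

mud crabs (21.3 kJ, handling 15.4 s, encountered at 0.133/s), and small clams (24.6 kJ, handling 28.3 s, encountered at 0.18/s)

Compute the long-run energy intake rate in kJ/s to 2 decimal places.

0.89 kJ/s

R = (0.133×21.3 + 0.18×24.6) / (1 + 0.133×15.4 + 0.18×28.3) = 7.261/8.142 = 0.8918 kJ/s.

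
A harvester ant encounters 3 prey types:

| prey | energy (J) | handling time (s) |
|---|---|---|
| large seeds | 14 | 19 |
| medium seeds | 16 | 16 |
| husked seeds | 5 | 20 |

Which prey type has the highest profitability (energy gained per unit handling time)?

Profitability E/h (J/s): large seeds = 14/19 = 0.737, medium seeds = 16/16 = 1, husked seeds = 5/20 = 0.25.
Ranked: medium seeds > large seeds > husked seeds.

medium seeds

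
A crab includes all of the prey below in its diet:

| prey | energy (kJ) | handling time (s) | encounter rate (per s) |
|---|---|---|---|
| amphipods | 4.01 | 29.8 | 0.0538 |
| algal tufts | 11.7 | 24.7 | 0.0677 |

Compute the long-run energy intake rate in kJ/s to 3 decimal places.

0.236 kJ/s

R = (0.0538×4.01 + 0.0677×11.7) / (1 + 0.0538×29.8 + 0.0677×24.7) = 1.008/4.275 = 0.2357 kJ/s.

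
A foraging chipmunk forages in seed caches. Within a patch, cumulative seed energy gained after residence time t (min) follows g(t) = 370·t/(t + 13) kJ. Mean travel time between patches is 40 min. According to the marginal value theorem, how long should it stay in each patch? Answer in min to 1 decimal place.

22.8 min

Maximise g(t)/(T+t): set derivative to zero → g'(t)(T+t) = g(t).
g'(t) = 370·13/(t + 13)². Setting 370·13/(t+13)² = 370t/[(t+13)(40+t)] gives 13(40+t) = t(t+13), so t² = 13×40 = 520.
t* = √520 = 22.8 min.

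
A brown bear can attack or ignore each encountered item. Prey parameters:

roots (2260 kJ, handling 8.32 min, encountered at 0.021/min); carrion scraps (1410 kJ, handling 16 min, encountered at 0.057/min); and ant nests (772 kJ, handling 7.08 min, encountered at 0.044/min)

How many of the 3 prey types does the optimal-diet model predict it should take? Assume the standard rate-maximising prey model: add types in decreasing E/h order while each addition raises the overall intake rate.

Rank by E/h (kJ/min): roots 272, ant nests 109, carrion scraps 88.1. Include each in turn until the next type's E/h falls below the running intake rate.
Rate on top 1: 40.4. ant nests: 109 > 40.4 → include.
Rate on top 2: 54.79. carrion scraps: 88.1 > 54.79 → include.
Optimal diet: roots, ant nests, carrion scraps — 3 of 3 types.

3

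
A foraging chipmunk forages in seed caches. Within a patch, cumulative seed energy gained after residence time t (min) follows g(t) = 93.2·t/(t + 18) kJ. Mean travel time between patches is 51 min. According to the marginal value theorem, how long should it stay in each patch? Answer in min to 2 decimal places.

30.30 min

Maximise g(t)/(T+t): set derivative to zero → g'(t)(T+t) = g(t).
g'(t) = 93.2·18/(t + 18)². Setting 93.2·18/(t+18)² = 93.2t/[(t+18)(51+t)] gives 18(51+t) = t(t+18), so t² = 18×51 = 918.
t* = √918 = 30.3 min.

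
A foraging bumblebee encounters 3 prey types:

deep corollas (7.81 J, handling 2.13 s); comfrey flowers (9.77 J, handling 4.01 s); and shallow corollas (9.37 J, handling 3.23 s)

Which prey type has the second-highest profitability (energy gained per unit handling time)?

In descending order of E/h:
deep corollas: 7.81/2.13 = 3.67 J/s
shallow corollas: 9.37/3.23 = 2.9 J/s
comfrey flowers: 9.77/4.01 = 2.44 J/s

shallow corollas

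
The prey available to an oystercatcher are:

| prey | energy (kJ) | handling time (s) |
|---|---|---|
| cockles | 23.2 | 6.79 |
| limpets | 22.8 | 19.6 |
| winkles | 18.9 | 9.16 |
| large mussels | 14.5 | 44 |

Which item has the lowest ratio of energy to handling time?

large mussels

In descending order of E/h:
cockles: 23.2/6.79 = 3.42 kJ/s
winkles: 18.9/9.16 = 2.06 kJ/s
limpets: 22.8/19.6 = 1.16 kJ/s
large mussels: 14.5/44 = 0.33 kJ/s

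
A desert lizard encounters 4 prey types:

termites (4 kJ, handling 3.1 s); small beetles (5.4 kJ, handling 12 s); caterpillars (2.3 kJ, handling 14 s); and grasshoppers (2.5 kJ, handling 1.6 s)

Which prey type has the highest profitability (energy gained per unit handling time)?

In descending order of E/h:
grasshoppers: 2.5/1.6 = 1.56 kJ/s
termites: 4/3.1 = 1.29 kJ/s
small beetles: 5.4/12 = 0.45 kJ/s
caterpillars: 2.3/14 = 0.164 kJ/s

grasshoppers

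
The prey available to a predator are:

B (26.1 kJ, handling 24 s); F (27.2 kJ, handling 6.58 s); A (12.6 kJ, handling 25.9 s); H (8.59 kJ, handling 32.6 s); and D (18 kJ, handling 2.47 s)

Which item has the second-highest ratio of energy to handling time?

In descending order of E/h:
D: 18/2.47 = 7.29 kJ/s
F: 27.2/6.58 = 4.13 kJ/s
B: 26.1/24 = 1.09 kJ/s
A: 12.6/25.9 = 0.486 kJ/s
H: 8.59/32.6 = 0.263 kJ/s

F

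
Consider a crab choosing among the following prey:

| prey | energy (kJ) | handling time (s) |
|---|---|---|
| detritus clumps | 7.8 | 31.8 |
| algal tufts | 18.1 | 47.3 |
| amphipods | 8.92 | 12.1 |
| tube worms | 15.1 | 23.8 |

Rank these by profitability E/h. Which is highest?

amphipods

Profitability E/h (kJ/s): detritus clumps = 7.8/31.8 = 0.245, algal tufts = 18.1/47.3 = 0.383, amphipods = 8.92/12.1 = 0.737, tube worms = 15.1/23.8 = 0.634.
Ranked: amphipods > tube worms > algal tufts > detritus clumps.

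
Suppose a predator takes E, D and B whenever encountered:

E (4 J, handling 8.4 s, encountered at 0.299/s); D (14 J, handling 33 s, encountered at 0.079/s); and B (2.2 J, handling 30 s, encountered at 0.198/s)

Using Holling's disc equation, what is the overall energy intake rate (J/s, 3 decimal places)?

0.227 J/s

R = (0.299×4 + 0.079×14 + 0.198×2.2) / (1 + 0.299×8.4 + 0.079×33 + 0.198×30) = 2.738/12.06 = 0.227 J/s.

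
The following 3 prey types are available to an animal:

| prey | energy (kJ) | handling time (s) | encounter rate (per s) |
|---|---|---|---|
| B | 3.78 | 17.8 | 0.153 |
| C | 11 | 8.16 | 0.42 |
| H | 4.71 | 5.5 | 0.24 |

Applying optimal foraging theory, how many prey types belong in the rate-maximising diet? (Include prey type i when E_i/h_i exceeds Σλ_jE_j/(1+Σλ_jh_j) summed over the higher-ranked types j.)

1

Profitabilities (E/h, kJ/s): C 1.35, H 0.856, B 0.212. Add prey in this order while the next type's profitability exceeds the intake rate on those already taken.
Rate on top 1: 1.044. H: 0.856 < 1.044 → exclude; stop.
Optimal diet: C — 1 of 3 types.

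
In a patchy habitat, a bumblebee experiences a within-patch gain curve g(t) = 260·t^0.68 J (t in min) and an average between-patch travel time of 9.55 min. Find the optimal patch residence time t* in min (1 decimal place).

By the marginal value theorem, leave when the instantaneous gain rate g'(t) equals the habitat-wide average g(t)/(T + t).
g'(t) = 0.68·260·t^-0.32. Setting 0.68·260·t^-0.32 = 260·t^0.68/(9.55+t) gives 0.68(9.55+t) = t, so 0.32·t = 0.68×9.55.
t* = 0.68×9.55/0.32 = 20.29 min.

20.3 min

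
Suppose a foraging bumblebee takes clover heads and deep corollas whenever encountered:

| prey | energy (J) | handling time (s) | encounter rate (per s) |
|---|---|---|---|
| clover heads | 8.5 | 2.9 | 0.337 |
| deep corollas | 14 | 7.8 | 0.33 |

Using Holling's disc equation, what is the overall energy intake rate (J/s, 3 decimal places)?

1.644 J/s

R = (0.337×8.5 + 0.33×14) / (1 + 0.337×2.9 + 0.33×7.8) = 7.485/4.551 = 1.644 J/s.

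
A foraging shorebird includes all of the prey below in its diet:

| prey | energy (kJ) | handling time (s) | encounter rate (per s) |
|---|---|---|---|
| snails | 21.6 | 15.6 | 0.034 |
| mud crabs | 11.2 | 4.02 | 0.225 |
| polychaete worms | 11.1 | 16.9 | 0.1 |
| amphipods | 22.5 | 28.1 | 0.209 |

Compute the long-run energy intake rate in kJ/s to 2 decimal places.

0.91 kJ/s

R = Σλ_iE_i / (1 + Σλ_ih_i)
Numerator: 0.034×21.6 + 0.225×11.2 + 0.1×11.1 + 0.209×22.5 = 9.067
Denominator: 1 + 0.034×15.6 + 0.225×4.02 + 0.1×16.9 + 0.209×28.1 = 9.998
R = 9.067/9.998 = 0.9069 kJ/s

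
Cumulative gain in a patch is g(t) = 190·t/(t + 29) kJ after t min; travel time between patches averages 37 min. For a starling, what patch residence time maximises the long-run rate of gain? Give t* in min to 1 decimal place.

By the marginal value theorem, leave when the instantaneous gain rate g'(t) equals the habitat-wide average g(t)/(T + t).
g'(t) = 190·29/(t + 29)². Setting 190·29/(t+29)² = 190t/[(t+29)(37+t)] gives 29(37+t) = t(t+29), so t² = 29×37 = 1073.
t* = √1073 = 32.76 min.

32.8 min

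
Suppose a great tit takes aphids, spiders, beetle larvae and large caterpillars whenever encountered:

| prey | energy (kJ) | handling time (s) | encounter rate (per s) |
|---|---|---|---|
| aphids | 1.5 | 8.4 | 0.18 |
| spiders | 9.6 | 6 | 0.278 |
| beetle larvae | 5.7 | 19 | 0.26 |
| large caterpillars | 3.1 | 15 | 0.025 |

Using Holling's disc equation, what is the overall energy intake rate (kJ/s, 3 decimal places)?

R = Σλ_iE_i / (1 + Σλ_ih_i)
Numerator: 0.18×1.5 + 0.278×9.6 + 0.26×5.7 + 0.025×3.1 = 4.498
Denominator: 1 + 0.18×8.4 + 0.278×6 + 0.26×19 + 0.025×15 = 9.495
R = 4.498/9.495 = 0.4738 kJ/s

0.474 kJ/s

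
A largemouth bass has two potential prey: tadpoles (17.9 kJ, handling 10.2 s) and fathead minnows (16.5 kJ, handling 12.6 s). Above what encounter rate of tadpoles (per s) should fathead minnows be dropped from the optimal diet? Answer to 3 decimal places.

0.288 per s

Drop fathead minnows once their profitability E₂/h₂ falls below the rate achievable on tadpoles alone: E₂/h₂ = λE₁/(1 + λh₁).
Solve for λ: λE₁h₂ = E₂(1 + λh₁) → λ(E₁h₂ − E₂h₁) = E₂ → λ = E₂/(E₁h₂ − E₂h₁).
λ = 16.5/(17.9×12.6 − 16.5×10.2) = 16.5/57.24 = 0.2883 per s.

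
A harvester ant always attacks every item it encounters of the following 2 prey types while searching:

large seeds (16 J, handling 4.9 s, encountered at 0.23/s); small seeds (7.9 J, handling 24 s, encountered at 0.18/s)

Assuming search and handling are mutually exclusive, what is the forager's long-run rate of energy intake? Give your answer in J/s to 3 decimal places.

0.791 J/s

R = Σλ_iE_i / (1 + Σλ_ih_i)
Numerator: 0.23×16 + 0.18×7.9 = 5.102
Denominator: 1 + 0.23×4.9 + 0.18×24 = 6.447
R = 5.102/6.447 = 0.7914 J/s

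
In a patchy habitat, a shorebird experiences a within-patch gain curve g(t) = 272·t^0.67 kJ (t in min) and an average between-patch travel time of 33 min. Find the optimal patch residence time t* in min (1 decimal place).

67.0 min

By the marginal value theorem, leave when the instantaneous gain rate g'(t) equals the habitat-wide average g(t)/(T + t).
g'(t) = 0.67·272·t^-0.33. Setting 0.67·272·t^-0.33 = 272·t^0.67/(33+t) gives 0.67(33+t) = t, so 0.33·t = 0.67×33.
t* = 0.67×33/0.33 = 67 min.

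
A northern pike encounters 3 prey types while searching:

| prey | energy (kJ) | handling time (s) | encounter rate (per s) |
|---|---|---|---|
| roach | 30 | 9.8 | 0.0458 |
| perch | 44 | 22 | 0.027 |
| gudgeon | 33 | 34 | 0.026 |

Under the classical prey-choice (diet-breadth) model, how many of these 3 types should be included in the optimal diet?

E/h in descending order: roach 3.06, perch 2, gudgeon 0.971 kJ/s. The optimal diet is the largest prefix of this list for which every included type satisfies E_i/h_i > R on the types above it.
Rate on top 1: 0.9483. perch: 2 > 0.9483 → include.
Rate on top 2: 1.254. gudgeon: 0.971 < 1.254 → exclude; stop.
Optimal diet: roach, perch — 2 of 3 types.

2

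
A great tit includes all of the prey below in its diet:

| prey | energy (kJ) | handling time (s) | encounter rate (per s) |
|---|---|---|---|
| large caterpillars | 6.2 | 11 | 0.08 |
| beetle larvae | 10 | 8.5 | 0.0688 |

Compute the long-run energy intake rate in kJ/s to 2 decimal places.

0.48 kJ/s

Energy encountered per unit search time: 0.08×6.2 + 0.0688×10 = 1.184 kJ/s.
Handling time per unit search time: 0.08×11 + 0.0688×8.5 = 1.465.
Rate = 1.184/(1 + 1.465) = 0.4804 kJ/s.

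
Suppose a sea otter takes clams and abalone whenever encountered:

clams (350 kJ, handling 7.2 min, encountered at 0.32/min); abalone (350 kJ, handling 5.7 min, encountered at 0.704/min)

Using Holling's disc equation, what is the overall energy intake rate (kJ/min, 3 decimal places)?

48.983 kJ/min

Energy encountered per unit search time: 0.32×350 + 0.704×350 = 358.4 kJ/min.
Handling time per unit search time: 0.32×7.2 + 0.704×5.7 = 6.317.
Rate = 358.4/(1 + 6.317) = 48.98 kJ/min.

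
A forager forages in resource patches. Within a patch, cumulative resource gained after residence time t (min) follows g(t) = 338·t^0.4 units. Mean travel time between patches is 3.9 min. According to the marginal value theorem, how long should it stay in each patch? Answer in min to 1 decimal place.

Optimal t* satisfies g'(t*) = g(t*)/(T + t*).
g'(t) = 0.4·338·t^-0.6. Setting 0.4·338·t^-0.6 = 338·t^0.4/(3.9+t) gives 0.4(3.9+t) = t, so 0.60·t = 0.4×3.9.
t* = 0.4×3.9/0.60 = 2.6 min.

2.6 min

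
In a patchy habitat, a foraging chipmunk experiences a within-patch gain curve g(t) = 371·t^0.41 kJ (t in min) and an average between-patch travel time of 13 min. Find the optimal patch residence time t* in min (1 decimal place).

Maximise g(t)/(T+t): set derivative to zero → g'(t)(T+t) = g(t).
g'(t) = 0.41·371·t^-0.59. Setting 0.41·371·t^-0.59 = 371·t^0.41/(13+t) gives 0.41(13+t) = t, so 0.59·t = 0.41×13.
t* = 0.41×13/0.59 = 9.034 min.

9.0 min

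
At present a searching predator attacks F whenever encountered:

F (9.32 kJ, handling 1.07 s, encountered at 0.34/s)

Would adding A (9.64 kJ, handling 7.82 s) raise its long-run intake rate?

No

Current rate: (0.34×9.32)/(1 + 0.34×1.07) = 2.324 kJ/s.
Profitability of A: 9.64/7.82 = 1.233 kJ/s.
1.233 < 2.324, so adding A would lower the average — exclude it.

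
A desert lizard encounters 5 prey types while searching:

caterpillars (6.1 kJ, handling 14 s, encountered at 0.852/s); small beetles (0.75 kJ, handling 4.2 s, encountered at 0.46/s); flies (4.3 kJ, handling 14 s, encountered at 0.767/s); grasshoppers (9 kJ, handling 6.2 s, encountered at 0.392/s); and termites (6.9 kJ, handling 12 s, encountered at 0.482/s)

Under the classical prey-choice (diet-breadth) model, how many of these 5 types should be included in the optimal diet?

1

E/h in descending order: grasshoppers 1.45, termites 0.575, caterpillars 0.436, flies 0.307, small beetles 0.179 kJ/s. The optimal diet is the largest prefix of this list for which every included type satisfies E_i/h_i > R on the types above it.
Rate on top 1: 1.028. termites: 0.575 < 1.028 → exclude; stop.
Optimal diet: grasshoppers — 1 of 5 types.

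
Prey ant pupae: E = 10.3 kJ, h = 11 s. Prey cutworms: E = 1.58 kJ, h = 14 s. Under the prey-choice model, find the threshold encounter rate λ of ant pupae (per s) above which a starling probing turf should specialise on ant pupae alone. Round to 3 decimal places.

The zero-one rule: include cutworms iff E₂/h₂ > λE₁/(1+λh₁). Equality gives the switch point.
λE₁h₂ = E₂ + λE₂h₁ ⇒ λ = E₂/(E₁h₂ − E₂h₁) = 1.58/(144.2 − 17.38) = 0.01246 per s.

0.012 per s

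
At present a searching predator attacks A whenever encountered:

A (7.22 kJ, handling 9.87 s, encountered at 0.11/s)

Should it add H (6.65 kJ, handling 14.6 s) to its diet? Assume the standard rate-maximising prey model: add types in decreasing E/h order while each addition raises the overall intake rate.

Yes

On A alone, R = ΣλE/(1+Σλh) = 0.7942/2.086 = 0.3808 kJ/s.
H: E/h = 6.65/14.6 = 0.4555 kJ/s.
Since 0.4555 > R, including H increases the long-run rate.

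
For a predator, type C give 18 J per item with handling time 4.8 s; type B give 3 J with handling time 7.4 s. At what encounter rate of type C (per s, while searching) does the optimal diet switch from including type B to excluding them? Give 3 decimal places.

At the threshold, the rate on type C alone equals the profitability of type B: λ·18/(1 + λ·4.8) = 3/7.4 = 0.4054.
Rearranging, λ(18 − 0.4054×4.8) = 0.4054, so λ = 0.4054/16.05 = 0.02525 per s.

0.025 per s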